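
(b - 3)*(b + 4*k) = b^2 + 4*b*k - 3*b - 12*k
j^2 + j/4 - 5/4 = (j - 1)*(j + 5/4)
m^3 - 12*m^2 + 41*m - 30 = (m - 6)*(m - 5)*(m - 1)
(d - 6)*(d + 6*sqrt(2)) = d^2 - 6*d + 6*sqrt(2)*d - 36*sqrt(2)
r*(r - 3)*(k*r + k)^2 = k^2*r^4 - k^2*r^3 - 5*k^2*r^2 - 3*k^2*r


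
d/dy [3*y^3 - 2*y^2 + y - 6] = 9*y^2 - 4*y + 1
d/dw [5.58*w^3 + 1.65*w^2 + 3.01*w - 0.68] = 16.74*w^2 + 3.3*w + 3.01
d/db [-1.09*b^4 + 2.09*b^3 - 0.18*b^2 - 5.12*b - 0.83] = -4.36*b^3 + 6.27*b^2 - 0.36*b - 5.12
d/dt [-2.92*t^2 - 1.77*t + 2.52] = -5.84*t - 1.77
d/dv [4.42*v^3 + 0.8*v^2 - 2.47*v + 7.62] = 13.26*v^2 + 1.6*v - 2.47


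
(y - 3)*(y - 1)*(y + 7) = y^3 + 3*y^2 - 25*y + 21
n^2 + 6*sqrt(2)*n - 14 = (n - sqrt(2))*(n + 7*sqrt(2))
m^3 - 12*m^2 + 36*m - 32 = (m - 8)*(m - 2)^2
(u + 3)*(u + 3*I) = u^2 + 3*u + 3*I*u + 9*I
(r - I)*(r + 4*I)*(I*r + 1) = I*r^3 - 2*r^2 + 7*I*r + 4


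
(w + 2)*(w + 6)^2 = w^3 + 14*w^2 + 60*w + 72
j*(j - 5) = j^2 - 5*j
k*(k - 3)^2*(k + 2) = k^4 - 4*k^3 - 3*k^2 + 18*k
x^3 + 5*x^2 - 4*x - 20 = (x - 2)*(x + 2)*(x + 5)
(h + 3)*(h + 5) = h^2 + 8*h + 15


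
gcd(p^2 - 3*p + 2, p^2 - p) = p - 1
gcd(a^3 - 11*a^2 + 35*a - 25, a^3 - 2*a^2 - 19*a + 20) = a^2 - 6*a + 5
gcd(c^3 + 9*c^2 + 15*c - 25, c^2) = 1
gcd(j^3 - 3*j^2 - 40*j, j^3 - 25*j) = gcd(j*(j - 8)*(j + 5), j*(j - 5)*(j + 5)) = j^2 + 5*j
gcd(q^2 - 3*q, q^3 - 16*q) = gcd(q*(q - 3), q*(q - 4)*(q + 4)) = q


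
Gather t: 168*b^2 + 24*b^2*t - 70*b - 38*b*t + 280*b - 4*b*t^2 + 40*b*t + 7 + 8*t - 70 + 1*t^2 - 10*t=168*b^2 + 210*b + t^2*(1 - 4*b) + t*(24*b^2 + 2*b - 2) - 63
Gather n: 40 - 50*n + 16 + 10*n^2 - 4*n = 10*n^2 - 54*n + 56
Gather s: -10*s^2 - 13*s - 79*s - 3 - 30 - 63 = -10*s^2 - 92*s - 96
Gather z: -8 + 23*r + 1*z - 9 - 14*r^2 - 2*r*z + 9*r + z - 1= -14*r^2 + 32*r + z*(2 - 2*r) - 18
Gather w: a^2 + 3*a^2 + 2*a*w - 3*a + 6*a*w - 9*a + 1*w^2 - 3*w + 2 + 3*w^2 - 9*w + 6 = 4*a^2 - 12*a + 4*w^2 + w*(8*a - 12) + 8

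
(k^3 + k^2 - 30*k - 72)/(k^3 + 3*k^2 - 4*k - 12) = (k^2 - 2*k - 24)/(k^2 - 4)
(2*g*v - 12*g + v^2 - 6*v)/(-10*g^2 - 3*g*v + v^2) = (v - 6)/(-5*g + v)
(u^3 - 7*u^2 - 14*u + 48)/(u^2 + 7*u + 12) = (u^2 - 10*u + 16)/(u + 4)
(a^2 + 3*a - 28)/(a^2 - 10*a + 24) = (a + 7)/(a - 6)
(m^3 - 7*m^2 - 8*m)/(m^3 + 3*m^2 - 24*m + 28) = m*(m^2 - 7*m - 8)/(m^3 + 3*m^2 - 24*m + 28)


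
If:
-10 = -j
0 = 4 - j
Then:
No Solution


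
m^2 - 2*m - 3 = (m - 3)*(m + 1)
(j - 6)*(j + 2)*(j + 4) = j^3 - 28*j - 48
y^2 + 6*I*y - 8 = (y + 2*I)*(y + 4*I)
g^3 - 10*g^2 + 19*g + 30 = (g - 6)*(g - 5)*(g + 1)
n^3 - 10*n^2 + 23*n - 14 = (n - 7)*(n - 2)*(n - 1)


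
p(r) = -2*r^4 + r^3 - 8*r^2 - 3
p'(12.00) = -13584.00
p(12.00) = -40899.00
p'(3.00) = -237.00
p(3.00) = -210.00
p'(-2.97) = 283.57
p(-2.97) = -255.38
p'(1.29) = -32.82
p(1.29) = -19.70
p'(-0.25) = 4.31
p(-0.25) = -3.52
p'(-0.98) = 26.09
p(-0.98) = -13.47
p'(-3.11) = 319.42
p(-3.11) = -297.56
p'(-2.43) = 171.39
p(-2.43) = -134.32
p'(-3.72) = 512.87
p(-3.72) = -548.19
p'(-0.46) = 8.77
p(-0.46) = -4.88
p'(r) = -8*r^3 + 3*r^2 - 16*r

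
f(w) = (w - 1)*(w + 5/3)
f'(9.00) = 18.67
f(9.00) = 85.33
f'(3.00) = 6.67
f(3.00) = 9.33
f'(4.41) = 9.49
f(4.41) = 20.72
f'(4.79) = 10.25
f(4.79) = 24.47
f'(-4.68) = -8.69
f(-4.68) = 17.12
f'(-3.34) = -6.01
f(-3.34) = 7.26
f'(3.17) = 7.01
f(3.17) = 10.50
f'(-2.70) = -4.73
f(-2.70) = 3.82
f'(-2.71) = -4.75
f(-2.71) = 3.87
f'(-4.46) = -8.25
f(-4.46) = 15.25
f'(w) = 2*w + 2/3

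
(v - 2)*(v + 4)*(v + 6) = v^3 + 8*v^2 + 4*v - 48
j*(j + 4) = j^2 + 4*j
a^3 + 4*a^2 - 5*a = a*(a - 1)*(a + 5)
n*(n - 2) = n^2 - 2*n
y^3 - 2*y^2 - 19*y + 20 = (y - 5)*(y - 1)*(y + 4)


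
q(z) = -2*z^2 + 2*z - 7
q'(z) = 2 - 4*z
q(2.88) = -17.83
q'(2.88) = -9.52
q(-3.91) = -45.40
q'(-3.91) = 17.64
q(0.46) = -6.50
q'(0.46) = 0.16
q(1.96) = -10.76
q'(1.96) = -5.84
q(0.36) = -6.54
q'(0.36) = 0.56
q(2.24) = -12.56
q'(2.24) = -6.96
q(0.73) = -6.61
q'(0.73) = -0.92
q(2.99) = -18.90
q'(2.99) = -9.96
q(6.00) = -67.00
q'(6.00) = -22.00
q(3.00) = -19.00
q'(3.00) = -10.00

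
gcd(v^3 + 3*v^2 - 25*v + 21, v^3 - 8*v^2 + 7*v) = v - 1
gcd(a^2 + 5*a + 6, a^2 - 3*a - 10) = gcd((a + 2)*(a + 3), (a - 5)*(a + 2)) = a + 2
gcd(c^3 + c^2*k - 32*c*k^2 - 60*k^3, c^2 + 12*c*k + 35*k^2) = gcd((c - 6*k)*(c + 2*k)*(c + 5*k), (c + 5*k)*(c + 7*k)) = c + 5*k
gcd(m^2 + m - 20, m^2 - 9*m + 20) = m - 4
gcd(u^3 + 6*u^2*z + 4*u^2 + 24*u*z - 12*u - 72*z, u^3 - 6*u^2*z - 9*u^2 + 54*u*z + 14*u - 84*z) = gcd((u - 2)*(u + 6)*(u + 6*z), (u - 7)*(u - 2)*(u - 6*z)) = u - 2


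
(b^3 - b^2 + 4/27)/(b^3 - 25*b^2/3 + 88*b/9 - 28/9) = (b + 1/3)/(b - 7)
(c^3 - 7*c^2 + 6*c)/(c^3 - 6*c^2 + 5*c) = (c - 6)/(c - 5)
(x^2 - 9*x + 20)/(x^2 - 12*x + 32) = (x - 5)/(x - 8)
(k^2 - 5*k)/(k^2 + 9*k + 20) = k*(k - 5)/(k^2 + 9*k + 20)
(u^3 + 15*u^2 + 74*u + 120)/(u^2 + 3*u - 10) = (u^2 + 10*u + 24)/(u - 2)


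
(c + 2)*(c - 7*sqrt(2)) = c^2 - 7*sqrt(2)*c + 2*c - 14*sqrt(2)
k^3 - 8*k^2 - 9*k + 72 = (k - 8)*(k - 3)*(k + 3)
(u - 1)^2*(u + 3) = u^3 + u^2 - 5*u + 3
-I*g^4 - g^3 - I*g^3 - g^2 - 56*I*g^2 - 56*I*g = g*(g - 8*I)*(g + 7*I)*(-I*g - I)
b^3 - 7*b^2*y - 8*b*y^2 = b*(b - 8*y)*(b + y)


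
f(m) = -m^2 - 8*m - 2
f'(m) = -2*m - 8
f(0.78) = -8.85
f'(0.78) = -9.56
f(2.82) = -32.51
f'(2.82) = -13.64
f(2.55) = -28.90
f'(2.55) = -13.10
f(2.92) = -33.89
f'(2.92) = -13.84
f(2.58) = -29.30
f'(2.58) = -13.16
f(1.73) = -18.83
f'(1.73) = -11.46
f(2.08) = -22.97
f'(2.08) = -12.16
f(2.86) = -33.06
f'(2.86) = -13.72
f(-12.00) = -50.00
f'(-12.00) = 16.00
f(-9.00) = -11.00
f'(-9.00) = 10.00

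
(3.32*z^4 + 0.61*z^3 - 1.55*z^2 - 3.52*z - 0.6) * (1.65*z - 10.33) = 5.478*z^5 - 33.2891*z^4 - 8.8588*z^3 + 10.2035*z^2 + 35.3716*z + 6.198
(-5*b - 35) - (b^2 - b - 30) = -b^2 - 4*b - 5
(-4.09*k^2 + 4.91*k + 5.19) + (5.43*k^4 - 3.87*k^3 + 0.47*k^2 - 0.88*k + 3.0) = 5.43*k^4 - 3.87*k^3 - 3.62*k^2 + 4.03*k + 8.19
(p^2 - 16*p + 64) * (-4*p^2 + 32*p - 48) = -4*p^4 + 96*p^3 - 816*p^2 + 2816*p - 3072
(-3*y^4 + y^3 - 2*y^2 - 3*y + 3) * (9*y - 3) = -27*y^5 + 18*y^4 - 21*y^3 - 21*y^2 + 36*y - 9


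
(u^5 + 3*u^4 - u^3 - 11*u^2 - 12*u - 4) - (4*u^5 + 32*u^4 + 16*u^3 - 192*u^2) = -3*u^5 - 29*u^4 - 17*u^3 + 181*u^2 - 12*u - 4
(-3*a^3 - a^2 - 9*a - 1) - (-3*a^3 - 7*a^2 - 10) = 6*a^2 - 9*a + 9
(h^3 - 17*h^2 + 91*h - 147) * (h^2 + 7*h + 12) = h^5 - 10*h^4 - 16*h^3 + 286*h^2 + 63*h - 1764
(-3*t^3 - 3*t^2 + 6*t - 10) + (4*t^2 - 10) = -3*t^3 + t^2 + 6*t - 20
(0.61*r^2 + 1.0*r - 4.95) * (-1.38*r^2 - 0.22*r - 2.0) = -0.8418*r^4 - 1.5142*r^3 + 5.391*r^2 - 0.911*r + 9.9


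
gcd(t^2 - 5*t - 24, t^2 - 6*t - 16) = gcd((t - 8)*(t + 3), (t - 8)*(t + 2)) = t - 8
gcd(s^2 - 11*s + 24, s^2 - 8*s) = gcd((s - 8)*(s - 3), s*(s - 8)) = s - 8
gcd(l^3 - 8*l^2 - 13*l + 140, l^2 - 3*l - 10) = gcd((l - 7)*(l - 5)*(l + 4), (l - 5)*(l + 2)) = l - 5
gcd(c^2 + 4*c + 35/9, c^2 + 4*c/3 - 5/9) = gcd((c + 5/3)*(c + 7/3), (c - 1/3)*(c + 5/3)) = c + 5/3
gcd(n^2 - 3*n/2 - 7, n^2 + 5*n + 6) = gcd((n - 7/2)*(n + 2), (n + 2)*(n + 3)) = n + 2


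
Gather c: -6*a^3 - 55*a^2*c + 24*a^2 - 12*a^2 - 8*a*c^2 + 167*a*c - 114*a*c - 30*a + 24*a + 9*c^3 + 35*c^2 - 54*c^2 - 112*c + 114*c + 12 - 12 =-6*a^3 + 12*a^2 - 6*a + 9*c^3 + c^2*(-8*a - 19) + c*(-55*a^2 + 53*a + 2)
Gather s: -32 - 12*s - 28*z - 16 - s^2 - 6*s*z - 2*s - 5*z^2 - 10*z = -s^2 + s*(-6*z - 14) - 5*z^2 - 38*z - 48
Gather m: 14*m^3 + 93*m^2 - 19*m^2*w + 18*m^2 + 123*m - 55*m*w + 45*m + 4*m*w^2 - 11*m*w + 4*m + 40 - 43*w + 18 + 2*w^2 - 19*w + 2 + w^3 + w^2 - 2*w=14*m^3 + m^2*(111 - 19*w) + m*(4*w^2 - 66*w + 172) + w^3 + 3*w^2 - 64*w + 60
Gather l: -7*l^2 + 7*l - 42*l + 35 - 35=-7*l^2 - 35*l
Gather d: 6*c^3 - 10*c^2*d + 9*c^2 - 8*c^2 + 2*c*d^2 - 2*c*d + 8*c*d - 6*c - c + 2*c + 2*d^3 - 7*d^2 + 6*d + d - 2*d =6*c^3 + c^2 - 5*c + 2*d^3 + d^2*(2*c - 7) + d*(-10*c^2 + 6*c + 5)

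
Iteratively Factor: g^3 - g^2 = (g)*(g^2 - g) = g*(g - 1)*(g)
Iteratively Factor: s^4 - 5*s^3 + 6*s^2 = (s - 3)*(s^3 - 2*s^2) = s*(s - 3)*(s^2 - 2*s) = s*(s - 3)*(s - 2)*(s)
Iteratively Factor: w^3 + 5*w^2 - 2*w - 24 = (w + 3)*(w^2 + 2*w - 8) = (w + 3)*(w + 4)*(w - 2)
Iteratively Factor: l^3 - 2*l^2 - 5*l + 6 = (l - 1)*(l^2 - l - 6) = (l - 1)*(l + 2)*(l - 3)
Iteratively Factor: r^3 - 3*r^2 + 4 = (r + 1)*(r^2 - 4*r + 4) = (r - 2)*(r + 1)*(r - 2)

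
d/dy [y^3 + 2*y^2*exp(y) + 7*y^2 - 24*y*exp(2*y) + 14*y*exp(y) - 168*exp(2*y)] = 2*y^2*exp(y) + 3*y^2 - 48*y*exp(2*y) + 18*y*exp(y) + 14*y - 360*exp(2*y) + 14*exp(y)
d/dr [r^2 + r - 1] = 2*r + 1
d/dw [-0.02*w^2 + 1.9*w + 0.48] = 1.9 - 0.04*w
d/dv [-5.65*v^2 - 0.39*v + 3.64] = -11.3*v - 0.39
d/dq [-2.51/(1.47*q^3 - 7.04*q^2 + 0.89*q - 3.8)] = (11.0691*q^2 - 35.3408*q + 2.2339)/(1.47*q^3 - 7.04*q^2 + 0.89*q - 3.8)^2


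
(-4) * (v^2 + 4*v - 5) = -4*v^2 - 16*v + 20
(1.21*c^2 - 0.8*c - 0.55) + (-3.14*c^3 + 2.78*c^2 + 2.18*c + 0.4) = -3.14*c^3 + 3.99*c^2 + 1.38*c - 0.15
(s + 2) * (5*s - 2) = 5*s^2 + 8*s - 4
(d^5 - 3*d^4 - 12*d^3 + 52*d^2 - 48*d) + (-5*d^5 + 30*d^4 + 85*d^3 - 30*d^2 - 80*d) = -4*d^5 + 27*d^4 + 73*d^3 + 22*d^2 - 128*d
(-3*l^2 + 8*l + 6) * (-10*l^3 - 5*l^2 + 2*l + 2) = 30*l^5 - 65*l^4 - 106*l^3 - 20*l^2 + 28*l + 12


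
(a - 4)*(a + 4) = a^2 - 16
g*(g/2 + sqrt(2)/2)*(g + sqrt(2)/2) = g^3/2 + 3*sqrt(2)*g^2/4 + g/2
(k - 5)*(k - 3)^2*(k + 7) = k^4 - 4*k^3 - 38*k^2 + 228*k - 315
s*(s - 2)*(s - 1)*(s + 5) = s^4 + 2*s^3 - 13*s^2 + 10*s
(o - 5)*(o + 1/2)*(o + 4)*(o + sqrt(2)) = o^4 - o^3/2 + sqrt(2)*o^3 - 41*o^2/2 - sqrt(2)*o^2/2 - 41*sqrt(2)*o/2 - 10*o - 10*sqrt(2)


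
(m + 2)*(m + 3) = m^2 + 5*m + 6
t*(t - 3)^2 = t^3 - 6*t^2 + 9*t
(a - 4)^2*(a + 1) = a^3 - 7*a^2 + 8*a + 16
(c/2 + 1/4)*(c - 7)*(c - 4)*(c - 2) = c^4/2 - 25*c^3/4 + 87*c^2/4 - 31*c/2 - 14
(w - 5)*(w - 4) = w^2 - 9*w + 20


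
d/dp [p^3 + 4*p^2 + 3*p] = 3*p^2 + 8*p + 3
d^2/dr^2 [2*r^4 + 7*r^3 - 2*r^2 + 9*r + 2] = 24*r^2 + 42*r - 4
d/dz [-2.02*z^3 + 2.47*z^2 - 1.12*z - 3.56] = -6.06*z^2 + 4.94*z - 1.12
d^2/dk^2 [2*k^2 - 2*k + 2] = 4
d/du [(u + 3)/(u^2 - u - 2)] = (u^2 - u - (u + 3)*(2*u - 1) - 2)/(-u^2 + u + 2)^2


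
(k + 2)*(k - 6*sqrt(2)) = k^2 - 6*sqrt(2)*k + 2*k - 12*sqrt(2)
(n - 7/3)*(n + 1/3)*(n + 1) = n^3 - n^2 - 25*n/9 - 7/9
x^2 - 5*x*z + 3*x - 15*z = (x + 3)*(x - 5*z)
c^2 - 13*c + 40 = (c - 8)*(c - 5)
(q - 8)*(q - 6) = q^2 - 14*q + 48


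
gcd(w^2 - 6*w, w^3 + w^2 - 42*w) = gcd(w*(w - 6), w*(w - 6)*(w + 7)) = w^2 - 6*w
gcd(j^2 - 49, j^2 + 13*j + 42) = j + 7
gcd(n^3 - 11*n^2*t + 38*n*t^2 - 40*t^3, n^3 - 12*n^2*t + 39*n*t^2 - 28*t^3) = -n + 4*t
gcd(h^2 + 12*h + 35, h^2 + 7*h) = h + 7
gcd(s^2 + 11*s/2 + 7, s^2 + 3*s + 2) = s + 2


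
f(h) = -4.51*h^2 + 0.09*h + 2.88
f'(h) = 0.09 - 9.02*h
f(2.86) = -33.75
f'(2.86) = -25.71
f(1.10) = -2.48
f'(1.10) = -9.83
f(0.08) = 2.86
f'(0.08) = -0.63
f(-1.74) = -10.93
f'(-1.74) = 15.78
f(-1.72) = -10.62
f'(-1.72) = 15.60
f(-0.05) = 2.86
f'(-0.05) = 0.54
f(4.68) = -95.48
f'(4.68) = -42.12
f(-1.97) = -14.80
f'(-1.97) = 17.86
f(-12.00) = -647.64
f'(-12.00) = 108.33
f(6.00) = -158.94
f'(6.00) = -54.03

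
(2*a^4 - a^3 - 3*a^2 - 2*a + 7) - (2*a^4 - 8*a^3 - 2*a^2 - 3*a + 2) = 7*a^3 - a^2 + a + 5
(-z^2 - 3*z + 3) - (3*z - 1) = -z^2 - 6*z + 4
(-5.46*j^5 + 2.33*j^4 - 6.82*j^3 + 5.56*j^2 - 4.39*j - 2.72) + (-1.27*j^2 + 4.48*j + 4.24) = -5.46*j^5 + 2.33*j^4 - 6.82*j^3 + 4.29*j^2 + 0.0900000000000007*j + 1.52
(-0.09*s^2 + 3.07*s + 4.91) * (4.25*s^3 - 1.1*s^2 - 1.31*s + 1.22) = -0.3825*s^5 + 13.1465*s^4 + 17.6084*s^3 - 9.5325*s^2 - 2.6867*s + 5.9902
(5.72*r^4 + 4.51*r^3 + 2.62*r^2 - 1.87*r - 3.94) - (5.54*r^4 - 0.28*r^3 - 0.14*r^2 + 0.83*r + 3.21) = 0.18*r^4 + 4.79*r^3 + 2.76*r^2 - 2.7*r - 7.15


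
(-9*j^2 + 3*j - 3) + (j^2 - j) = -8*j^2 + 2*j - 3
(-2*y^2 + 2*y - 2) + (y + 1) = -2*y^2 + 3*y - 1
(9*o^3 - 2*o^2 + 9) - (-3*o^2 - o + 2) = 9*o^3 + o^2 + o + 7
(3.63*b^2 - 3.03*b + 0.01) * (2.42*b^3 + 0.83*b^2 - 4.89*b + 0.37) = 8.7846*b^5 - 4.3197*b^4 - 20.2414*b^3 + 16.1681*b^2 - 1.17*b + 0.0037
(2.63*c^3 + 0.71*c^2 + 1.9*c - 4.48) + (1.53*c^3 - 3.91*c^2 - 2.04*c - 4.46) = 4.16*c^3 - 3.2*c^2 - 0.14*c - 8.94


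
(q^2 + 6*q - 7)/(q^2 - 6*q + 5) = (q + 7)/(q - 5)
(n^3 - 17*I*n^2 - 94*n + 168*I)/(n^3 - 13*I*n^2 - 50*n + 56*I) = (n - 6*I)/(n - 2*I)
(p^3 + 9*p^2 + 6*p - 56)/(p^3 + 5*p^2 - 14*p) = (p + 4)/p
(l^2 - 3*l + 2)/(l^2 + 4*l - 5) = (l - 2)/(l + 5)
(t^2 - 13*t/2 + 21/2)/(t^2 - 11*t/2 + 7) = (t - 3)/(t - 2)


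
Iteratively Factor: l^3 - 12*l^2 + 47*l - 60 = (l - 4)*(l^2 - 8*l + 15) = (l - 4)*(l - 3)*(l - 5)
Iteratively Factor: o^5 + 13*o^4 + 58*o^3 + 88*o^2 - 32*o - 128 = (o + 4)*(o^4 + 9*o^3 + 22*o^2 - 32) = (o + 4)^2*(o^3 + 5*o^2 + 2*o - 8) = (o + 4)^3*(o^2 + o - 2) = (o + 2)*(o + 4)^3*(o - 1)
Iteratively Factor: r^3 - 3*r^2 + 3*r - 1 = (r - 1)*(r^2 - 2*r + 1) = (r - 1)^2*(r - 1)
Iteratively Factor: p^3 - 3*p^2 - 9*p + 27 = (p + 3)*(p^2 - 6*p + 9) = (p - 3)*(p + 3)*(p - 3)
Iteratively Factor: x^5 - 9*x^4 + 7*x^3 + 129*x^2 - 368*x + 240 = (x - 3)*(x^4 - 6*x^3 - 11*x^2 + 96*x - 80) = (x - 3)*(x - 1)*(x^3 - 5*x^2 - 16*x + 80) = (x - 3)*(x - 1)*(x + 4)*(x^2 - 9*x + 20) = (x - 4)*(x - 3)*(x - 1)*(x + 4)*(x - 5)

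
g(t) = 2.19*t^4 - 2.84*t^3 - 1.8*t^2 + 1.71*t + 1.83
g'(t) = 8.76*t^3 - 8.52*t^2 - 3.6*t + 1.71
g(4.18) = 438.68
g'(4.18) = 477.58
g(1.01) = 1.07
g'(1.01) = -1.59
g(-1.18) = 6.22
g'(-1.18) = -20.30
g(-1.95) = 44.37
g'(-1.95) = -88.62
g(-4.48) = 1095.58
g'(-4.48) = -940.82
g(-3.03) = 243.72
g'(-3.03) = -309.29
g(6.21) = 2519.85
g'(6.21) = 1748.66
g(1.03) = 1.04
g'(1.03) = -1.46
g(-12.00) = 50041.47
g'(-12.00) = -16319.25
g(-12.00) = 50041.47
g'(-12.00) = -16319.25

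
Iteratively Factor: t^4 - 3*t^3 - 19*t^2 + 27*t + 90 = (t + 3)*(t^3 - 6*t^2 - t + 30) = (t - 5)*(t + 3)*(t^2 - t - 6) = (t - 5)*(t - 3)*(t + 3)*(t + 2)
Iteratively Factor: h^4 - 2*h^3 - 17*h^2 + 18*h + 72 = (h + 3)*(h^3 - 5*h^2 - 2*h + 24) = (h - 4)*(h + 3)*(h^2 - h - 6) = (h - 4)*(h + 2)*(h + 3)*(h - 3)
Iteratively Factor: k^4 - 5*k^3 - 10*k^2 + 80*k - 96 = (k - 4)*(k^3 - k^2 - 14*k + 24) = (k - 4)*(k - 3)*(k^2 + 2*k - 8) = (k - 4)*(k - 3)*(k + 4)*(k - 2)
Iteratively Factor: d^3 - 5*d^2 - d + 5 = (d + 1)*(d^2 - 6*d + 5) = (d - 1)*(d + 1)*(d - 5)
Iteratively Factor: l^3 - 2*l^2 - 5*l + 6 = (l - 1)*(l^2 - l - 6) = (l - 3)*(l - 1)*(l + 2)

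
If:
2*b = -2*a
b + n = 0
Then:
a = n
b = -n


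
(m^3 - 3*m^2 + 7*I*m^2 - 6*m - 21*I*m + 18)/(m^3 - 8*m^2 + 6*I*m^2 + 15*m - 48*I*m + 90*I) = (m + I)/(m - 5)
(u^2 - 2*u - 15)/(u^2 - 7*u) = (u^2 - 2*u - 15)/(u*(u - 7))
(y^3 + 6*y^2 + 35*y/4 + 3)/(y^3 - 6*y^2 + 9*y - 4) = (y^3 + 6*y^2 + 35*y/4 + 3)/(y^3 - 6*y^2 + 9*y - 4)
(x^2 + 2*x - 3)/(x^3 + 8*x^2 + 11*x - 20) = (x + 3)/(x^2 + 9*x + 20)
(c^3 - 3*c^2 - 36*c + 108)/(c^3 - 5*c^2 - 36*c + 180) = (c - 3)/(c - 5)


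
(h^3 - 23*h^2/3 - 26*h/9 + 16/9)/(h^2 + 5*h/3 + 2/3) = (3*h^2 - 25*h + 8)/(3*(h + 1))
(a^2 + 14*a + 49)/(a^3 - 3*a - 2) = (a^2 + 14*a + 49)/(a^3 - 3*a - 2)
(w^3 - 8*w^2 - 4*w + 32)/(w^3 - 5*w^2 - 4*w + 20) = (w - 8)/(w - 5)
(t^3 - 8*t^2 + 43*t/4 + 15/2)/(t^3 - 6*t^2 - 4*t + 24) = (t^2 - 2*t - 5/4)/(t^2 - 4)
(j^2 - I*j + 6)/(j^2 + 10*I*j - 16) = (j - 3*I)/(j + 8*I)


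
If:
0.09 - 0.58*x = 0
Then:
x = 0.16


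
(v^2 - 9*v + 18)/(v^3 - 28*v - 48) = (v - 3)/(v^2 + 6*v + 8)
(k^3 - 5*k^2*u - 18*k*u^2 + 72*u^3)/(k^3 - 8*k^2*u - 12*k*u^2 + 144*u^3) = (-k + 3*u)/(-k + 6*u)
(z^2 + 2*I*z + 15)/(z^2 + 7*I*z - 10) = (z - 3*I)/(z + 2*I)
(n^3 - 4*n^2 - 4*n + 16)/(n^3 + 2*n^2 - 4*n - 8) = (n - 4)/(n + 2)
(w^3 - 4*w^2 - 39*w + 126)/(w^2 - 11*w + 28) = (w^2 + 3*w - 18)/(w - 4)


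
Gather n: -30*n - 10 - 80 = -30*n - 90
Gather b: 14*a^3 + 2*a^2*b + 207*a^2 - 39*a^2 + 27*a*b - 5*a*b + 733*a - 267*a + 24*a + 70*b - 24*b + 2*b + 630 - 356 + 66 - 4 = 14*a^3 + 168*a^2 + 490*a + b*(2*a^2 + 22*a + 48) + 336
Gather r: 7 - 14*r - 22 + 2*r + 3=-12*r - 12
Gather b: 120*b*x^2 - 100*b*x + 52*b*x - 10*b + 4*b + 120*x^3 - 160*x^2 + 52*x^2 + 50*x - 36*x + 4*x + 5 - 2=b*(120*x^2 - 48*x - 6) + 120*x^3 - 108*x^2 + 18*x + 3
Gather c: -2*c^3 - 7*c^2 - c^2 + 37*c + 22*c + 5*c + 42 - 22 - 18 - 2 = -2*c^3 - 8*c^2 + 64*c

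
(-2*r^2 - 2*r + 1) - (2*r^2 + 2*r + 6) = -4*r^2 - 4*r - 5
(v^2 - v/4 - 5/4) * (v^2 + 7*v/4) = v^4 + 3*v^3/2 - 27*v^2/16 - 35*v/16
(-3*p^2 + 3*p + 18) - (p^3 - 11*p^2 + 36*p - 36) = -p^3 + 8*p^2 - 33*p + 54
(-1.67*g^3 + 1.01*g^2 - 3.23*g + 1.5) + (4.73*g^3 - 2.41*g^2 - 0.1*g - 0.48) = 3.06*g^3 - 1.4*g^2 - 3.33*g + 1.02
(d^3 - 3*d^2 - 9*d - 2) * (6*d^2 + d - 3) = 6*d^5 - 17*d^4 - 60*d^3 - 12*d^2 + 25*d + 6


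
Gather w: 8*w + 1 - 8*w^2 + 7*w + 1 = -8*w^2 + 15*w + 2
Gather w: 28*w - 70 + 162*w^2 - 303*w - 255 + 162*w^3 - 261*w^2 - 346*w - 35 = 162*w^3 - 99*w^2 - 621*w - 360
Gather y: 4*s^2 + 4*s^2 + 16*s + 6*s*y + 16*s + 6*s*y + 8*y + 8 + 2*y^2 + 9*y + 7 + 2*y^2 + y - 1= 8*s^2 + 32*s + 4*y^2 + y*(12*s + 18) + 14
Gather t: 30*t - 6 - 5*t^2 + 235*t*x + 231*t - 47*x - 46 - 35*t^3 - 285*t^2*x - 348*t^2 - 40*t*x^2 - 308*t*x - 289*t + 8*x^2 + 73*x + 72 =-35*t^3 + t^2*(-285*x - 353) + t*(-40*x^2 - 73*x - 28) + 8*x^2 + 26*x + 20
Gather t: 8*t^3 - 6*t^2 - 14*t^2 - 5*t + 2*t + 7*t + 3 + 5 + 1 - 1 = 8*t^3 - 20*t^2 + 4*t + 8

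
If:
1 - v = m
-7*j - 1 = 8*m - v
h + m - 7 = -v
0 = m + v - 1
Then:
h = 6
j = 9*v/7 - 9/7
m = 1 - v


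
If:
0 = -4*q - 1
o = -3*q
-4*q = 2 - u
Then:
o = 3/4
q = -1/4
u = 1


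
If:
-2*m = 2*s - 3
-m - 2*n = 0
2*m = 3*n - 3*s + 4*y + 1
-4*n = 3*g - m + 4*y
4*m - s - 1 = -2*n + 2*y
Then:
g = -2/9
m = 17/15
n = -17/30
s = 11/30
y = 61/60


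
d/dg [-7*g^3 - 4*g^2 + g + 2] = -21*g^2 - 8*g + 1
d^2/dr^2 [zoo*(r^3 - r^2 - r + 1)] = zoo*(r + 1)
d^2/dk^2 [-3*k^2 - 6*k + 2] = -6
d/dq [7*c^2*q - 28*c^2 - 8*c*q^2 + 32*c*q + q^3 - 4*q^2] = 7*c^2 - 16*c*q + 32*c + 3*q^2 - 8*q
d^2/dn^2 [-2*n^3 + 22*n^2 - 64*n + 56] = 44 - 12*n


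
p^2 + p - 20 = (p - 4)*(p + 5)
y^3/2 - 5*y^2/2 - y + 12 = (y/2 + 1)*(y - 4)*(y - 3)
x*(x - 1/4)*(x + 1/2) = x^3 + x^2/4 - x/8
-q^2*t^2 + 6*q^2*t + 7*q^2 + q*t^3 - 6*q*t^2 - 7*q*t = (-q + t)*(t - 7)*(q*t + q)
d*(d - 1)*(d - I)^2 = d^4 - d^3 - 2*I*d^3 - d^2 + 2*I*d^2 + d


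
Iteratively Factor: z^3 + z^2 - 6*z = (z + 3)*(z^2 - 2*z) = z*(z + 3)*(z - 2)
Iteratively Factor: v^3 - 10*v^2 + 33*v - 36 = (v - 3)*(v^2 - 7*v + 12) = (v - 4)*(v - 3)*(v - 3)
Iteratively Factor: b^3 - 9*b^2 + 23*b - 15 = (b - 5)*(b^2 - 4*b + 3) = (b - 5)*(b - 1)*(b - 3)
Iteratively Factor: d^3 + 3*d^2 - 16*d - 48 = (d - 4)*(d^2 + 7*d + 12) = (d - 4)*(d + 4)*(d + 3)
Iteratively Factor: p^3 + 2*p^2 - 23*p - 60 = (p - 5)*(p^2 + 7*p + 12) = (p - 5)*(p + 4)*(p + 3)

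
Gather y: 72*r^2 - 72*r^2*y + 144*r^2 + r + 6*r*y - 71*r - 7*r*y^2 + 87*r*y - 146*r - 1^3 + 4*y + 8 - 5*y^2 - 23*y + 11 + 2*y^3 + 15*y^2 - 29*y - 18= 216*r^2 - 216*r + 2*y^3 + y^2*(10 - 7*r) + y*(-72*r^2 + 93*r - 48)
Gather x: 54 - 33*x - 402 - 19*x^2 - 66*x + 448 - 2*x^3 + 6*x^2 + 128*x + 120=-2*x^3 - 13*x^2 + 29*x + 220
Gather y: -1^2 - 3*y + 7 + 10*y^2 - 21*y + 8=10*y^2 - 24*y + 14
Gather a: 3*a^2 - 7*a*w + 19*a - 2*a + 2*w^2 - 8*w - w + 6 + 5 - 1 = 3*a^2 + a*(17 - 7*w) + 2*w^2 - 9*w + 10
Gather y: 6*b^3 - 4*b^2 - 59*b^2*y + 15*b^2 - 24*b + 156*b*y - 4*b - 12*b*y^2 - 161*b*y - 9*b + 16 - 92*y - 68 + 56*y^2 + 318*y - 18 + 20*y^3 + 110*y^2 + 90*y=6*b^3 + 11*b^2 - 37*b + 20*y^3 + y^2*(166 - 12*b) + y*(-59*b^2 - 5*b + 316) - 70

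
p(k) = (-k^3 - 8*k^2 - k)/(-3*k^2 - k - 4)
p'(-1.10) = -1.03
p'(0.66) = 1.54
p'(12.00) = 0.34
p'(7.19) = 0.37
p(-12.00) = -1.39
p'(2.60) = 0.63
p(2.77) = 2.87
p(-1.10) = 1.11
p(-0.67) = 0.56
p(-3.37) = 1.42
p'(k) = (6*k + 1)*(-k^3 - 8*k^2 - k)/(-3*k^2 - k - 4)^2 + (-3*k^2 - 16*k - 1)/(-3*k^2 - k - 4)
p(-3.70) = 1.33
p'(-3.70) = 0.27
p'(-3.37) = 0.24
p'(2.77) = 0.60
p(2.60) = 2.76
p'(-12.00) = 0.34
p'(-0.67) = -1.43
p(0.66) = 0.74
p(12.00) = 6.46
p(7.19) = 4.77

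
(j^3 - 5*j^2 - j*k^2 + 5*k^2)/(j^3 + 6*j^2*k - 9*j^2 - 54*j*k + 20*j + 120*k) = (j^2 - k^2)/(j^2 + 6*j*k - 4*j - 24*k)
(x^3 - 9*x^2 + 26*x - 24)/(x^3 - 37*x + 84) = (x - 2)/(x + 7)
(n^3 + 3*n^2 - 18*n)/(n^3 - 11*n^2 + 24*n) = (n + 6)/(n - 8)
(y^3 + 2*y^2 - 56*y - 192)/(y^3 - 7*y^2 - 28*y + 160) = (y^2 + 10*y + 24)/(y^2 + y - 20)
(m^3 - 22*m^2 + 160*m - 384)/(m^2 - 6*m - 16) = (m^2 - 14*m + 48)/(m + 2)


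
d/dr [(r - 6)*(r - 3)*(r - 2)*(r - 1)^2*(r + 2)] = 6*r^5 - 55*r^4 + 132*r^3 - 3*r^2 - 260*r + 180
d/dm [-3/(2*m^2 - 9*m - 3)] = 3*(4*m - 9)/(-2*m^2 + 9*m + 3)^2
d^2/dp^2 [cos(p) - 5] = -cos(p)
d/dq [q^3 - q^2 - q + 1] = 3*q^2 - 2*q - 1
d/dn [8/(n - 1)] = -8/(n - 1)^2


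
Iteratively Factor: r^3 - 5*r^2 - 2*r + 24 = (r + 2)*(r^2 - 7*r + 12) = (r - 4)*(r + 2)*(r - 3)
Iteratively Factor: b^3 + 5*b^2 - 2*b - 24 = (b + 3)*(b^2 + 2*b - 8) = (b + 3)*(b + 4)*(b - 2)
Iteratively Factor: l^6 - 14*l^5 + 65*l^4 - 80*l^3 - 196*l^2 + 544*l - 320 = (l - 2)*(l^5 - 12*l^4 + 41*l^3 + 2*l^2 - 192*l + 160) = (l - 4)*(l - 2)*(l^4 - 8*l^3 + 9*l^2 + 38*l - 40) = (l - 4)*(l - 2)*(l + 2)*(l^3 - 10*l^2 + 29*l - 20) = (l - 4)^2*(l - 2)*(l + 2)*(l^2 - 6*l + 5) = (l - 4)^2*(l - 2)*(l - 1)*(l + 2)*(l - 5)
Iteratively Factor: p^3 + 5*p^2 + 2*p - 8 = (p - 1)*(p^2 + 6*p + 8) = (p - 1)*(p + 4)*(p + 2)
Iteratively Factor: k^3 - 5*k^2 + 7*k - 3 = (k - 1)*(k^2 - 4*k + 3) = (k - 1)^2*(k - 3)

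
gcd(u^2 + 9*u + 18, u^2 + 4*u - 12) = u + 6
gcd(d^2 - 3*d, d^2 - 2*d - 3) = d - 3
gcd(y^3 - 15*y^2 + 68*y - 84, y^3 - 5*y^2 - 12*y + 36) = y^2 - 8*y + 12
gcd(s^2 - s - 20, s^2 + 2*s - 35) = s - 5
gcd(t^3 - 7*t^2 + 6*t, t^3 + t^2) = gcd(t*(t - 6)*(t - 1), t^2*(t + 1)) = t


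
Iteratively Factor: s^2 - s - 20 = (s - 5)*(s + 4)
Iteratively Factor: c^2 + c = (c + 1)*(c)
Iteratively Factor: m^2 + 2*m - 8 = (m + 4)*(m - 2)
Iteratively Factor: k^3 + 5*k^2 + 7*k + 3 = (k + 1)*(k^2 + 4*k + 3) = (k + 1)*(k + 3)*(k + 1)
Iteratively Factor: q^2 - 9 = (q + 3)*(q - 3)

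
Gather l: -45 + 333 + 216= 504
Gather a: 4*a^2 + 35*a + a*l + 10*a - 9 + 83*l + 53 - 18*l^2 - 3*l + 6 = 4*a^2 + a*(l + 45) - 18*l^2 + 80*l + 50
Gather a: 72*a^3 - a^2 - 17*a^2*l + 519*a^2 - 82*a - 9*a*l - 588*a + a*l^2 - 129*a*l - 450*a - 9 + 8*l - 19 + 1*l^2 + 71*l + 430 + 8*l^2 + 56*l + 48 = 72*a^3 + a^2*(518 - 17*l) + a*(l^2 - 138*l - 1120) + 9*l^2 + 135*l + 450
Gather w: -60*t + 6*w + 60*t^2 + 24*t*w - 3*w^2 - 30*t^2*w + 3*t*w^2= 60*t^2 - 60*t + w^2*(3*t - 3) + w*(-30*t^2 + 24*t + 6)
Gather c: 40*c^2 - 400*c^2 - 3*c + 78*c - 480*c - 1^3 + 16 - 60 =-360*c^2 - 405*c - 45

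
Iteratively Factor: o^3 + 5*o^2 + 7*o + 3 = (o + 3)*(o^2 + 2*o + 1) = (o + 1)*(o + 3)*(o + 1)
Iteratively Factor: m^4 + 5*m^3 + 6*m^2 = (m + 2)*(m^3 + 3*m^2) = m*(m + 2)*(m^2 + 3*m) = m*(m + 2)*(m + 3)*(m)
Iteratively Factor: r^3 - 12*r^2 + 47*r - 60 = (r - 4)*(r^2 - 8*r + 15) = (r - 5)*(r - 4)*(r - 3)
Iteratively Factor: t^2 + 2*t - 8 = (t + 4)*(t - 2)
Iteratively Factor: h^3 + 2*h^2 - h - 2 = (h - 1)*(h^2 + 3*h + 2) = (h - 1)*(h + 1)*(h + 2)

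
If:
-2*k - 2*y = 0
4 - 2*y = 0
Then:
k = -2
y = 2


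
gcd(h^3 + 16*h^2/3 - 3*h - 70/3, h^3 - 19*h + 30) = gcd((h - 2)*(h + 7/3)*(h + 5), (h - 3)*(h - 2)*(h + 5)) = h^2 + 3*h - 10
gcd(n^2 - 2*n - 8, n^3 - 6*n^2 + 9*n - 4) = n - 4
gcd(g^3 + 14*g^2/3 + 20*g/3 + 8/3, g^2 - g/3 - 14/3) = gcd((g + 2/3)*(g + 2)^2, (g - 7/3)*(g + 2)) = g + 2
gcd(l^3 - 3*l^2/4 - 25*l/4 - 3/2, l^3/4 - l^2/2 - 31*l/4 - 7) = 1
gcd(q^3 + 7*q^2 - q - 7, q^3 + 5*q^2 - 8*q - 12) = q + 1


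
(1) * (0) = 0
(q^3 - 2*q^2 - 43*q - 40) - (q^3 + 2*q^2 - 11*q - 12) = -4*q^2 - 32*q - 28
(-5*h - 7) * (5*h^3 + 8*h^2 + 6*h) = -25*h^4 - 75*h^3 - 86*h^2 - 42*h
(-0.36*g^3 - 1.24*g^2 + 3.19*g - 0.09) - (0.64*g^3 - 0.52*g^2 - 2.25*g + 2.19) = -1.0*g^3 - 0.72*g^2 + 5.44*g - 2.28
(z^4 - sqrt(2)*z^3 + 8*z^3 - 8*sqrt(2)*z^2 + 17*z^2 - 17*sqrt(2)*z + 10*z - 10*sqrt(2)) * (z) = z^5 - sqrt(2)*z^4 + 8*z^4 - 8*sqrt(2)*z^3 + 17*z^3 - 17*sqrt(2)*z^2 + 10*z^2 - 10*sqrt(2)*z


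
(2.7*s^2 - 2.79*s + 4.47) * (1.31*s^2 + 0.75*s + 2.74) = 3.537*s^4 - 1.6299*s^3 + 11.1612*s^2 - 4.2921*s + 12.2478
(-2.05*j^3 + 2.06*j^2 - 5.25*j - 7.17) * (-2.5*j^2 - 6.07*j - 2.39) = 5.125*j^5 + 7.2935*j^4 + 5.5203*j^3 + 44.8691*j^2 + 56.0694*j + 17.1363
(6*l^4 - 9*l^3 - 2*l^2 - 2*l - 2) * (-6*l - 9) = -36*l^5 + 93*l^3 + 30*l^2 + 30*l + 18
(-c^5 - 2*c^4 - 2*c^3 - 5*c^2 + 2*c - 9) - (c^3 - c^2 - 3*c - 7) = -c^5 - 2*c^4 - 3*c^3 - 4*c^2 + 5*c - 2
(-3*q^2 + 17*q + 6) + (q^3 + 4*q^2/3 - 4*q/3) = q^3 - 5*q^2/3 + 47*q/3 + 6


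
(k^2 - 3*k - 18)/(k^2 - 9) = (k - 6)/(k - 3)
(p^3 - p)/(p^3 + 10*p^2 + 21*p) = (p^2 - 1)/(p^2 + 10*p + 21)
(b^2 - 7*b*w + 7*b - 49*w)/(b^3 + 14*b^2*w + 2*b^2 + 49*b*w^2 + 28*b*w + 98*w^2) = (b^2 - 7*b*w + 7*b - 49*w)/(b^3 + 14*b^2*w + 2*b^2 + 49*b*w^2 + 28*b*w + 98*w^2)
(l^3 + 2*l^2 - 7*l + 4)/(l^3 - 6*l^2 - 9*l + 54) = (l^3 + 2*l^2 - 7*l + 4)/(l^3 - 6*l^2 - 9*l + 54)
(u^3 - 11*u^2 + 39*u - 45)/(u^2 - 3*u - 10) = (u^2 - 6*u + 9)/(u + 2)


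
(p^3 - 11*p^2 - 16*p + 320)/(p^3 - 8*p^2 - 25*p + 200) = (p - 8)/(p - 5)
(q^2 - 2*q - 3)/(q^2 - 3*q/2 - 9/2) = 2*(q + 1)/(2*q + 3)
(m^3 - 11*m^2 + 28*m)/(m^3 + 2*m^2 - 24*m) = (m - 7)/(m + 6)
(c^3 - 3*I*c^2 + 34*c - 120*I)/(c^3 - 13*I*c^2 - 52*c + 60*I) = (c^2 + 2*I*c + 24)/(c^2 - 8*I*c - 12)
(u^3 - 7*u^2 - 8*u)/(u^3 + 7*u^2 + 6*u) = (u - 8)/(u + 6)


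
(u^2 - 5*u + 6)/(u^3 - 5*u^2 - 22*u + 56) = (u - 3)/(u^2 - 3*u - 28)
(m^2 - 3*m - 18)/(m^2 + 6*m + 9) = (m - 6)/(m + 3)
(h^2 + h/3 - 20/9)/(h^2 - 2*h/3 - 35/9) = (3*h - 4)/(3*h - 7)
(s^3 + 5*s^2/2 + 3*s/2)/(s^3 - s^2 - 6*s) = (s^2 + 5*s/2 + 3/2)/(s^2 - s - 6)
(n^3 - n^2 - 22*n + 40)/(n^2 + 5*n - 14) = (n^2 + n - 20)/(n + 7)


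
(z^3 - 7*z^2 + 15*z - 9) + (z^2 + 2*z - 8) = z^3 - 6*z^2 + 17*z - 17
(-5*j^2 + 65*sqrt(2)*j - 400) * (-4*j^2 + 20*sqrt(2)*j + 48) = 20*j^4 - 360*sqrt(2)*j^3 + 3960*j^2 - 4880*sqrt(2)*j - 19200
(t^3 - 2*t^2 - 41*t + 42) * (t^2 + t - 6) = t^5 - t^4 - 49*t^3 + 13*t^2 + 288*t - 252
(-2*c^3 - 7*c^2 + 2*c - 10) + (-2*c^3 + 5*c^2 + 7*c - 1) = -4*c^3 - 2*c^2 + 9*c - 11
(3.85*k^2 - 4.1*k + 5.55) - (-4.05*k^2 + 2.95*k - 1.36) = 7.9*k^2 - 7.05*k + 6.91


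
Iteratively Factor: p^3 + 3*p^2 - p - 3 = (p + 3)*(p^2 - 1) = (p - 1)*(p + 3)*(p + 1)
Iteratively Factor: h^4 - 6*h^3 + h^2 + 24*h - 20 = (h - 2)*(h^3 - 4*h^2 - 7*h + 10) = (h - 2)*(h + 2)*(h^2 - 6*h + 5) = (h - 5)*(h - 2)*(h + 2)*(h - 1)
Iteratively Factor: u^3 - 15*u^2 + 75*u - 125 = (u - 5)*(u^2 - 10*u + 25) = (u - 5)^2*(u - 5)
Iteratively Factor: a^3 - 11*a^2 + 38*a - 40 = (a - 5)*(a^2 - 6*a + 8) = (a - 5)*(a - 4)*(a - 2)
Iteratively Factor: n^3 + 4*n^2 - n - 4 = (n + 1)*(n^2 + 3*n - 4) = (n - 1)*(n + 1)*(n + 4)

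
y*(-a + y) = -a*y + y^2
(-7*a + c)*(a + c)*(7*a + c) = -49*a^3 - 49*a^2*c + a*c^2 + c^3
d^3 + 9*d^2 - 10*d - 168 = (d - 4)*(d + 6)*(d + 7)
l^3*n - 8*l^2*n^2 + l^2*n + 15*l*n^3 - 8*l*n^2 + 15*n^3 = (l - 5*n)*(l - 3*n)*(l*n + n)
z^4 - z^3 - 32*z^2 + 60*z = z*(z - 5)*(z - 2)*(z + 6)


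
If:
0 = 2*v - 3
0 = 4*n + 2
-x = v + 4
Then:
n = -1/2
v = 3/2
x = -11/2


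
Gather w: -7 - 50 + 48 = -9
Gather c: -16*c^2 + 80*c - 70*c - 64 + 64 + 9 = -16*c^2 + 10*c + 9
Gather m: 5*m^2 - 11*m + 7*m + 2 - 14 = 5*m^2 - 4*m - 12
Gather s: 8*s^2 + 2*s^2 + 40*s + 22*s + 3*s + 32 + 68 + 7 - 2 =10*s^2 + 65*s + 105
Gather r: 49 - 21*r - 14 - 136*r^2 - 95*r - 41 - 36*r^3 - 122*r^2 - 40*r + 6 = -36*r^3 - 258*r^2 - 156*r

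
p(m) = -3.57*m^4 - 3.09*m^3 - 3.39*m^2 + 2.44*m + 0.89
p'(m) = -14.28*m^3 - 9.27*m^2 - 6.78*m + 2.44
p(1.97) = -84.85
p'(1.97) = -156.07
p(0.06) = 1.02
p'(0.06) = 2.00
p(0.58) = 0.16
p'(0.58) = -7.40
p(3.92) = -1070.74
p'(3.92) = -1026.76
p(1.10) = -9.87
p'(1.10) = -35.24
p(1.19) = -13.37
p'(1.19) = -42.82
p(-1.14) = -7.75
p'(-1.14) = 19.28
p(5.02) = -2730.36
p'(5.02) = -2071.71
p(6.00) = -5400.67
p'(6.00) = -3456.44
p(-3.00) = -242.68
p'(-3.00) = 324.91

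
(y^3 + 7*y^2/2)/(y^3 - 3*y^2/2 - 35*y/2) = y/(y - 5)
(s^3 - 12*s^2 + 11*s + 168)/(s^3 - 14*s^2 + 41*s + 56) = (s + 3)/(s + 1)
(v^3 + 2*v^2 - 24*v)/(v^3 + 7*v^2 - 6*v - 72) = v*(v - 4)/(v^2 + v - 12)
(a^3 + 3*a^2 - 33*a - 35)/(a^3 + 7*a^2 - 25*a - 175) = (a + 1)/(a + 5)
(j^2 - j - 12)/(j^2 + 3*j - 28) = (j + 3)/(j + 7)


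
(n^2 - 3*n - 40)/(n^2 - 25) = (n - 8)/(n - 5)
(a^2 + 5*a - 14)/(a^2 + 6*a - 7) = (a - 2)/(a - 1)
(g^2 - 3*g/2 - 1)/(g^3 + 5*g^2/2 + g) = (g - 2)/(g*(g + 2))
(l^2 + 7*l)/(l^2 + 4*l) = (l + 7)/(l + 4)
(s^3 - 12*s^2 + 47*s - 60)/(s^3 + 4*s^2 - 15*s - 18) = (s^2 - 9*s + 20)/(s^2 + 7*s + 6)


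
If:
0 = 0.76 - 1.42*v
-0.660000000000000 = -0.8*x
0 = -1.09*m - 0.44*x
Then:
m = -0.33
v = 0.54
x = 0.82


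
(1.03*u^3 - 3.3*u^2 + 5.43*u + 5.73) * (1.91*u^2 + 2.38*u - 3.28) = 1.9673*u^5 - 3.8516*u^4 - 0.861099999999999*u^3 + 34.6917*u^2 - 4.173*u - 18.7944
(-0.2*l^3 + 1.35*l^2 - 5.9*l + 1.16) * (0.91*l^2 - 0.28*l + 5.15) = -0.182*l^5 + 1.2845*l^4 - 6.777*l^3 + 9.6601*l^2 - 30.7098*l + 5.974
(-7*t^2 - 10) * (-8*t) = 56*t^3 + 80*t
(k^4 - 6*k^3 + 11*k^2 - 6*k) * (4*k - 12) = 4*k^5 - 36*k^4 + 116*k^3 - 156*k^2 + 72*k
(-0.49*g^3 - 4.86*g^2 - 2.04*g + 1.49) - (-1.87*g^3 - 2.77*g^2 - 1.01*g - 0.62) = 1.38*g^3 - 2.09*g^2 - 1.03*g + 2.11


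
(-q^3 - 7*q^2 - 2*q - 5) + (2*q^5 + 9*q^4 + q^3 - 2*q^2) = 2*q^5 + 9*q^4 - 9*q^2 - 2*q - 5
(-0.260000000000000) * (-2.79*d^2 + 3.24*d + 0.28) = 0.7254*d^2 - 0.8424*d - 0.0728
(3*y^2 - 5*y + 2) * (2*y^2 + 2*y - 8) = 6*y^4 - 4*y^3 - 30*y^2 + 44*y - 16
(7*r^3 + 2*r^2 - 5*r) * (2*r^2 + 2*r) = 14*r^5 + 18*r^4 - 6*r^3 - 10*r^2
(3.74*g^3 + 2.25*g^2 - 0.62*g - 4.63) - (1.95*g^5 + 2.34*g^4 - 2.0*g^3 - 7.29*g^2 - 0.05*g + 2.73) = -1.95*g^5 - 2.34*g^4 + 5.74*g^3 + 9.54*g^2 - 0.57*g - 7.36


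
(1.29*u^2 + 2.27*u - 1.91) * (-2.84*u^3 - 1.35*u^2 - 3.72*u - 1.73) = -3.6636*u^5 - 8.1883*u^4 - 2.4389*u^3 - 8.0976*u^2 + 3.1781*u + 3.3043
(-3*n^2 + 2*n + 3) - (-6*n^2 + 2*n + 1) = 3*n^2 + 2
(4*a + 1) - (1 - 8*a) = 12*a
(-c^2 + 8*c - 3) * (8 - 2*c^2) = 2*c^4 - 16*c^3 - 2*c^2 + 64*c - 24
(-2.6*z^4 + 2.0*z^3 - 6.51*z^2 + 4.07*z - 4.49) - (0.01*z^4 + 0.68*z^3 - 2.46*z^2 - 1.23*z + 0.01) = -2.61*z^4 + 1.32*z^3 - 4.05*z^2 + 5.3*z - 4.5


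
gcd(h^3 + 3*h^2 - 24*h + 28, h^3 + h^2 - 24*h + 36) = h - 2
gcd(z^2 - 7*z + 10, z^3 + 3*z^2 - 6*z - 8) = z - 2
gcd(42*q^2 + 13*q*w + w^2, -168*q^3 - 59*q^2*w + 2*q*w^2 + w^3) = 7*q + w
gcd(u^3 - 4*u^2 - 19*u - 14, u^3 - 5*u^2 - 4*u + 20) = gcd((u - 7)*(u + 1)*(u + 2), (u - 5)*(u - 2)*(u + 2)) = u + 2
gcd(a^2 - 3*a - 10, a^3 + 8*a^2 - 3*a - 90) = 1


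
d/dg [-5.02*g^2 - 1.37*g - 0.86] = -10.04*g - 1.37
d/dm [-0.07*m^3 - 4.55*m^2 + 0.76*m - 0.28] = -0.21*m^2 - 9.1*m + 0.76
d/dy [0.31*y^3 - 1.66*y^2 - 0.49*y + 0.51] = 0.93*y^2 - 3.32*y - 0.49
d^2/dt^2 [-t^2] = -2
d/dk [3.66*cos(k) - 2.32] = -3.66*sin(k)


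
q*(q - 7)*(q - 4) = q^3 - 11*q^2 + 28*q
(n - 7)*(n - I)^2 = n^3 - 7*n^2 - 2*I*n^2 - n + 14*I*n + 7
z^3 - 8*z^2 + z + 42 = (z - 7)*(z - 3)*(z + 2)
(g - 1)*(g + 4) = g^2 + 3*g - 4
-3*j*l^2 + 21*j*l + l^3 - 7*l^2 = l*(-3*j + l)*(l - 7)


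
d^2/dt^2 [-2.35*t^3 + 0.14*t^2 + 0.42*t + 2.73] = 0.28 - 14.1*t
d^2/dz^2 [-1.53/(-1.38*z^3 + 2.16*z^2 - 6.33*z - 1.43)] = ((6.6096 - 12.6684*z)*(1.38*z^3 - 2.16*z^2 + 6.33*z + 1.43) + 1.53*(4.14*z^2 - 4.32*z + 6.33)*(8.28*z^2 - 8.64*z + 12.66))/(1.38*z^3 - 2.16*z^2 + 6.33*z + 1.43)^3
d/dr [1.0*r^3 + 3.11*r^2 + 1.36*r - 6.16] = 3.0*r^2 + 6.22*r + 1.36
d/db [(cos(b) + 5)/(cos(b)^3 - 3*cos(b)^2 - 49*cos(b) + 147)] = (-57*cos(b)/2 + 6*cos(2*b) + cos(3*b)/2 - 386)*sin(b)/(cos(b)^3 - 3*cos(b)^2 - 49*cos(b) + 147)^2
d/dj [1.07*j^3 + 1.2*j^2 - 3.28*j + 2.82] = 3.21*j^2 + 2.4*j - 3.28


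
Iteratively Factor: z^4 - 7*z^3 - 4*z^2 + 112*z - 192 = (z - 4)*(z^3 - 3*z^2 - 16*z + 48) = (z - 4)*(z - 3)*(z^2 - 16) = (z - 4)^2*(z - 3)*(z + 4)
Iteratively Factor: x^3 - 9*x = (x + 3)*(x^2 - 3*x) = x*(x + 3)*(x - 3)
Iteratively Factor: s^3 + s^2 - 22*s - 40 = (s - 5)*(s^2 + 6*s + 8) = (s - 5)*(s + 2)*(s + 4)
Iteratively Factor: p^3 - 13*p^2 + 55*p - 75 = (p - 3)*(p^2 - 10*p + 25) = (p - 5)*(p - 3)*(p - 5)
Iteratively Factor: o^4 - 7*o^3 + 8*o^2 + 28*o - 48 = (o - 3)*(o^3 - 4*o^2 - 4*o + 16) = (o - 4)*(o - 3)*(o^2 - 4) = (o - 4)*(o - 3)*(o - 2)*(o + 2)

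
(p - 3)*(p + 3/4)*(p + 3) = p^3 + 3*p^2/4 - 9*p - 27/4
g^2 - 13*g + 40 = (g - 8)*(g - 5)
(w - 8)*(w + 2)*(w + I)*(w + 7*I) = w^4 - 6*w^3 + 8*I*w^3 - 23*w^2 - 48*I*w^2 + 42*w - 128*I*w + 112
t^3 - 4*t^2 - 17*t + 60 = (t - 5)*(t - 3)*(t + 4)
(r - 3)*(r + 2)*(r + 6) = r^3 + 5*r^2 - 12*r - 36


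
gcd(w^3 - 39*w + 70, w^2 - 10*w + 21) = 1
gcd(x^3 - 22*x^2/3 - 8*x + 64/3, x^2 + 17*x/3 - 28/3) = x - 4/3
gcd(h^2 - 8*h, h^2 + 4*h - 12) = 1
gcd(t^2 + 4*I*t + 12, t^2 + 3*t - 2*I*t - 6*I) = t - 2*I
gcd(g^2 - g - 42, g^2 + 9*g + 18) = g + 6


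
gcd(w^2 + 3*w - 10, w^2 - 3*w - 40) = w + 5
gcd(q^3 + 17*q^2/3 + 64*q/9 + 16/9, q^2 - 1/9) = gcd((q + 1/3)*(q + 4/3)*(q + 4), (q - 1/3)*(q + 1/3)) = q + 1/3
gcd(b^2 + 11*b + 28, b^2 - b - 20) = b + 4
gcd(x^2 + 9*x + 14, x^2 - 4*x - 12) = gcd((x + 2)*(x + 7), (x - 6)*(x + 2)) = x + 2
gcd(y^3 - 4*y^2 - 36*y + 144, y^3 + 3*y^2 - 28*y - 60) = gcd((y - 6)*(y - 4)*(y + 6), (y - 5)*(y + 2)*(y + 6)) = y + 6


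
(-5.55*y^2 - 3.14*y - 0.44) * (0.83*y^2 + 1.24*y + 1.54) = -4.6065*y^4 - 9.4882*y^3 - 12.8058*y^2 - 5.3812*y - 0.6776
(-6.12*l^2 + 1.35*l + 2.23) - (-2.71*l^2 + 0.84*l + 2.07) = -3.41*l^2 + 0.51*l + 0.16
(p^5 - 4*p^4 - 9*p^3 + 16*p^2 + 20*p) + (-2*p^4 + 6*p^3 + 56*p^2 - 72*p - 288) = p^5 - 6*p^4 - 3*p^3 + 72*p^2 - 52*p - 288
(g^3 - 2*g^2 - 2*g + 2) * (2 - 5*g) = -5*g^4 + 12*g^3 + 6*g^2 - 14*g + 4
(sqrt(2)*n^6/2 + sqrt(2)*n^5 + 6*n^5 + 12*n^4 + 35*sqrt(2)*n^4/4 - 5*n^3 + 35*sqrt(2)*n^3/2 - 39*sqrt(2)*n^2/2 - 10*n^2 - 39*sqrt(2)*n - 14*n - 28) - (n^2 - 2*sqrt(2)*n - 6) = sqrt(2)*n^6/2 + sqrt(2)*n^5 + 6*n^5 + 12*n^4 + 35*sqrt(2)*n^4/4 - 5*n^3 + 35*sqrt(2)*n^3/2 - 39*sqrt(2)*n^2/2 - 11*n^2 - 37*sqrt(2)*n - 14*n - 22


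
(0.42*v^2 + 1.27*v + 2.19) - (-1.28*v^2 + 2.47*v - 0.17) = 1.7*v^2 - 1.2*v + 2.36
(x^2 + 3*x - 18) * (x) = x^3 + 3*x^2 - 18*x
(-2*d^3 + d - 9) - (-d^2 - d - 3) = -2*d^3 + d^2 + 2*d - 6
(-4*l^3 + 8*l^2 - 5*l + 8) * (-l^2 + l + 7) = 4*l^5 - 12*l^4 - 15*l^3 + 43*l^2 - 27*l + 56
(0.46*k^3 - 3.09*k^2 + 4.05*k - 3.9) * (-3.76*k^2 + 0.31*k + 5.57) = -1.7296*k^5 + 11.761*k^4 - 13.6237*k^3 - 1.2918*k^2 + 21.3495*k - 21.723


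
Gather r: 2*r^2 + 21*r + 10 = 2*r^2 + 21*r + 10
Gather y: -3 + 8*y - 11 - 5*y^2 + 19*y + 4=-5*y^2 + 27*y - 10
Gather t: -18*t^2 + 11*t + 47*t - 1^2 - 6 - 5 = -18*t^2 + 58*t - 12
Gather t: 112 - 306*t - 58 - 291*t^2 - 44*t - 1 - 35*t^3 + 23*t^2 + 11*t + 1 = -35*t^3 - 268*t^2 - 339*t + 54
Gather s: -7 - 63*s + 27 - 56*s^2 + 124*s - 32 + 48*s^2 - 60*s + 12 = -8*s^2 + s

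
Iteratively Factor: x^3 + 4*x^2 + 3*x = (x + 1)*(x^2 + 3*x) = (x + 1)*(x + 3)*(x)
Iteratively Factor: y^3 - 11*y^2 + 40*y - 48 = (y - 3)*(y^2 - 8*y + 16) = (y - 4)*(y - 3)*(y - 4)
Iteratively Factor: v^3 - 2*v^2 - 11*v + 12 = (v - 1)*(v^2 - v - 12) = (v - 4)*(v - 1)*(v + 3)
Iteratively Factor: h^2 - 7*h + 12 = (h - 4)*(h - 3)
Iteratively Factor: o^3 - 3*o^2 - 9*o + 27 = (o + 3)*(o^2 - 6*o + 9) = (o - 3)*(o + 3)*(o - 3)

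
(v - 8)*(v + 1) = v^2 - 7*v - 8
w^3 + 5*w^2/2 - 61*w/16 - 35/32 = (w - 5/4)*(w + 1/4)*(w + 7/2)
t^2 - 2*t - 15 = (t - 5)*(t + 3)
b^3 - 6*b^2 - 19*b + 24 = (b - 8)*(b - 1)*(b + 3)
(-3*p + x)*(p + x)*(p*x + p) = -3*p^3*x - 3*p^3 - 2*p^2*x^2 - 2*p^2*x + p*x^3 + p*x^2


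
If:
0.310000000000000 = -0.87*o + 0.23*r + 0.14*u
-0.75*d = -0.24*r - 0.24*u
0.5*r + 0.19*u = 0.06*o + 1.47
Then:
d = 0.200797720797721*u + 0.957492877492877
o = 0.0624406457739791*u + 0.434710351377018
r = 2.99216524216524 - 0.372507122507123*u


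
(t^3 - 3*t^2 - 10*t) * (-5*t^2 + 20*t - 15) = -5*t^5 + 35*t^4 - 25*t^3 - 155*t^2 + 150*t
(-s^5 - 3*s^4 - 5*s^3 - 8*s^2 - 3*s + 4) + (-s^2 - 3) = -s^5 - 3*s^4 - 5*s^3 - 9*s^2 - 3*s + 1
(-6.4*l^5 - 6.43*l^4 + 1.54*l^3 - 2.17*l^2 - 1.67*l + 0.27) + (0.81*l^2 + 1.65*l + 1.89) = -6.4*l^5 - 6.43*l^4 + 1.54*l^3 - 1.36*l^2 - 0.02*l + 2.16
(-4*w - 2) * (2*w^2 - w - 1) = -8*w^3 + 6*w + 2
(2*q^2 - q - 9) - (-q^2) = 3*q^2 - q - 9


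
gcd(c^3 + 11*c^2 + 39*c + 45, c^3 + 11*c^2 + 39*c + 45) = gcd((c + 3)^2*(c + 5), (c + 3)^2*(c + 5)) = c^3 + 11*c^2 + 39*c + 45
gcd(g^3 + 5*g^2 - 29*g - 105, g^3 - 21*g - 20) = g - 5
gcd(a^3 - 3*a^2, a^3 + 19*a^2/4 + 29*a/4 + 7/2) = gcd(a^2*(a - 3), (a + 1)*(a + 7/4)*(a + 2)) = 1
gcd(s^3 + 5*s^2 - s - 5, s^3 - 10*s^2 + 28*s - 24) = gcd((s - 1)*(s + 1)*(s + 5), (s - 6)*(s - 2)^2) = 1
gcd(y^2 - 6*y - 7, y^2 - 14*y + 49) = y - 7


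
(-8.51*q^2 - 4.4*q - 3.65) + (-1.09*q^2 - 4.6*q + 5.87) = -9.6*q^2 - 9.0*q + 2.22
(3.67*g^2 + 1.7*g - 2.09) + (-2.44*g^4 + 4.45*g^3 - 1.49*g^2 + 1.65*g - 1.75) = -2.44*g^4 + 4.45*g^3 + 2.18*g^2 + 3.35*g - 3.84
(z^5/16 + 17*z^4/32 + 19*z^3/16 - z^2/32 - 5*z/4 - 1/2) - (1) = z^5/16 + 17*z^4/32 + 19*z^3/16 - z^2/32 - 5*z/4 - 3/2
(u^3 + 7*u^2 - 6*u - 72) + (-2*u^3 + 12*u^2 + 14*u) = -u^3 + 19*u^2 + 8*u - 72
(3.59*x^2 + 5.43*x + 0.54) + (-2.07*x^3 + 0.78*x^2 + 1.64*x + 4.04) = -2.07*x^3 + 4.37*x^2 + 7.07*x + 4.58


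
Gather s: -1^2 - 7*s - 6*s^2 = -6*s^2 - 7*s - 1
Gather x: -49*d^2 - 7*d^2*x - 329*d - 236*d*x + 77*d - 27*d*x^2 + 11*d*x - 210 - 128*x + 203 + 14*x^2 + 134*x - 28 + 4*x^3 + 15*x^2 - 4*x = -49*d^2 - 252*d + 4*x^3 + x^2*(29 - 27*d) + x*(-7*d^2 - 225*d + 2) - 35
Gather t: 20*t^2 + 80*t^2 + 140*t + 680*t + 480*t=100*t^2 + 1300*t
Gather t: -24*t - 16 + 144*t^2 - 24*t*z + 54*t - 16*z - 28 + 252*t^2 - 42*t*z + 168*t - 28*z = 396*t^2 + t*(198 - 66*z) - 44*z - 44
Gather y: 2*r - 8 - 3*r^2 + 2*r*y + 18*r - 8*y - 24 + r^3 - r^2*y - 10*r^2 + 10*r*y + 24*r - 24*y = r^3 - 13*r^2 + 44*r + y*(-r^2 + 12*r - 32) - 32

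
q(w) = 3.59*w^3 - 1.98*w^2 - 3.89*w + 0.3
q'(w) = 10.77*w^2 - 3.96*w - 3.89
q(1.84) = 8.80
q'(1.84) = 25.29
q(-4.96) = -467.18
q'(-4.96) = 280.71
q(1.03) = -1.88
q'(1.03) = 3.46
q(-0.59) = 1.17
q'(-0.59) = 2.20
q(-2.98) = -100.70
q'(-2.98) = 103.55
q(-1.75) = -18.20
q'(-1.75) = 36.02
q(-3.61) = -180.36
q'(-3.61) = 150.76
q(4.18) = 211.64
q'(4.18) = 167.73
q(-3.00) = -102.78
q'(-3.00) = 104.92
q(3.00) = 67.74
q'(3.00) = 81.16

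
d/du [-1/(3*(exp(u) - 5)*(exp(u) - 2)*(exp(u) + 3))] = ((exp(u) - 5)*(exp(u) - 2) + (exp(u) - 5)*(exp(u) + 3) + (exp(u) - 2)*(exp(u) + 3))*exp(u)/(3*(exp(u) - 5)^2*(exp(u) - 2)^2*(exp(u) + 3)^2)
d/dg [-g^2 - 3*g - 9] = -2*g - 3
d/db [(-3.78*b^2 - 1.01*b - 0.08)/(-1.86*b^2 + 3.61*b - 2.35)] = (-15.5244*b^2 + 17.4684*b + 2.6623)/(3.4596*b^4 - 13.4292*b^3 + 21.7741*b^2 - 16.967*b + 5.5225)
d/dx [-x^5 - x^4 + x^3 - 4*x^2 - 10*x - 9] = -5*x^4 - 4*x^3 + 3*x^2 - 8*x - 10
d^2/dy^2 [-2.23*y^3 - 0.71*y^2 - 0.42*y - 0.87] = -13.38*y - 1.42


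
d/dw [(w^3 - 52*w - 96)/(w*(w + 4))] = (w^4 + 8*w^3 + 52*w^2 + 192*w + 384)/(w^2*(w^2 + 8*w + 16))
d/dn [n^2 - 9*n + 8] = 2*n - 9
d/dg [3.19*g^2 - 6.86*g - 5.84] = 6.38*g - 6.86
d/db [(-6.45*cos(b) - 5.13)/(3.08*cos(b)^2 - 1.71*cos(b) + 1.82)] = (-19.866*cos(b)^2 - 31.6008*cos(b) + 20.5113)*sin(b)/(9.4864*cos(b)^4 - 10.5336*cos(b)^3 + 14.1353*cos(b)^2 - 6.2244*cos(b) + 3.3124)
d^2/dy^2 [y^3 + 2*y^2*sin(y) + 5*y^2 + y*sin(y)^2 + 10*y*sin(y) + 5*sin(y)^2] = -2*y^2*sin(y) - 10*y*sin(y) + 8*y*cos(y) + 2*y*cos(2*y) + 6*y + 4*sin(y) + 2*sin(2*y) + 20*cos(y) + 10*cos(2*y) + 10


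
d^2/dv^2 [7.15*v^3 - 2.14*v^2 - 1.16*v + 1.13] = 42.9*v - 4.28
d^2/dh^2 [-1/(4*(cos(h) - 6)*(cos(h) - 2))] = (2*sin(h)^4 - 9*sin(h)^2 + 63*cos(h) - 3*cos(3*h) - 45)/(2*(cos(h) - 6)^3*(cos(h) - 2)^3)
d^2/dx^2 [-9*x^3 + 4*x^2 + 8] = 8 - 54*x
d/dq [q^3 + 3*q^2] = 3*q*(q + 2)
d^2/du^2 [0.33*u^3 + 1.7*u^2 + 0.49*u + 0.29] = 1.98*u + 3.4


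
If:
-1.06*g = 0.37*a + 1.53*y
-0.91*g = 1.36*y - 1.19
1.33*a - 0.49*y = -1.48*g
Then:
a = -3.92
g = 3.12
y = -1.22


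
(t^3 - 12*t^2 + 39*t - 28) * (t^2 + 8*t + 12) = t^5 - 4*t^4 - 45*t^3 + 140*t^2 + 244*t - 336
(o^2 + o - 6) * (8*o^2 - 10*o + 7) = 8*o^4 - 2*o^3 - 51*o^2 + 67*o - 42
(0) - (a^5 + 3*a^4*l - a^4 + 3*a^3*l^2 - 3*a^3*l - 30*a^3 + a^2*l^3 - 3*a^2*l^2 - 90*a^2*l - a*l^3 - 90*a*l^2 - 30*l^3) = -a^5 - 3*a^4*l + a^4 - 3*a^3*l^2 + 3*a^3*l + 30*a^3 - a^2*l^3 + 3*a^2*l^2 + 90*a^2*l + a*l^3 + 90*a*l^2 + 30*l^3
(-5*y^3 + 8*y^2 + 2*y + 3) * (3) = -15*y^3 + 24*y^2 + 6*y + 9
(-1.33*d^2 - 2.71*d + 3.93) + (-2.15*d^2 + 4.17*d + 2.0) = -3.48*d^2 + 1.46*d + 5.93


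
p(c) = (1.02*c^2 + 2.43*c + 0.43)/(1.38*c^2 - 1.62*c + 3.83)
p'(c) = (1.62 - 2.76*c)*(1.02*c^2 + 2.43*c + 0.43)/(1.38*c^2 - 1.62*c + 3.83)^2 + (2.04*c + 2.43)/(1.38*c^2 - 1.62*c + 3.83)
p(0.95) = 1.03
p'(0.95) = 0.94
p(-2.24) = 0.01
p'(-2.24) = -0.14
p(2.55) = 1.53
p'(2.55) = -0.08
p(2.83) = 1.50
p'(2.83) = -0.11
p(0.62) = 0.69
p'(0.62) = 1.08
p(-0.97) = -0.14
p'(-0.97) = -0.03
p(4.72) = 1.29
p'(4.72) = -0.10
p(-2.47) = 0.04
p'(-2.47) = -0.14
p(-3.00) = 0.11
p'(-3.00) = -0.12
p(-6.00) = 0.36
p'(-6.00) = -0.05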